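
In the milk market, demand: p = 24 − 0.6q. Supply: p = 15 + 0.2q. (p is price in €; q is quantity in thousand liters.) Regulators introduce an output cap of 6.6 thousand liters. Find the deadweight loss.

€8.649 thousand

Competitive equilibrium: 24 − 0.6q = 15 + 0.2q → q* = 11.25, p* = 17.25.
At q = 6.6: demand price = 24 − 0.6·6.6 = 20.04; supply price = 15 + 0.2·6.6 = 16.32.
Δq = 11.25 − 6.6 = 4.65; wedge = 20.04 − 16.32 = 3.72.
Welfare loss = ½ × 4.65 × 3.72 = €8.649 thousand.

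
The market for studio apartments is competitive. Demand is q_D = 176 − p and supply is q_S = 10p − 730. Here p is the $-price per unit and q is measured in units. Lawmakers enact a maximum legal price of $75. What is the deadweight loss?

In inverse form: demand p = 176 − q, supply p = 73 + 0.1q.
Competitive equilibrium: 176 − q = 73 + 0.1q → q* = 93.6364, p* = 82.3636.
At the ceiling p = 75, quantity supplied = (75 − 73)/0.1 = 20.
Willingness to pay at q' = 20: 176 − 1·20 = 156.
Δq = 93.6364 − 20 = 73.6364; wedge = 156 − 75 = 81.
The triangle = ½ × 73.6364 × 81 = $2982.27.

$2982.27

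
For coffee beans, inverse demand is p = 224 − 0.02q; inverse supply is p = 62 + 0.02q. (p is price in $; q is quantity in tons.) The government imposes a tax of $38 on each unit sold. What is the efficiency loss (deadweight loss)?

$18050

Competitive equilibrium: 224 − 0.02q = 62 + 0.02q → q* = 4050, p* = 143.
With the tax, the buyer price exceeds the seller price by 38: (224 − 0.02q) − (62 + 0.02q) = 38 → q' = 3100.
Δq = 4050 − 3100 = 950; the wedge equals the tax, 38.
The triangle = ½ × 950 × 38 = $18050.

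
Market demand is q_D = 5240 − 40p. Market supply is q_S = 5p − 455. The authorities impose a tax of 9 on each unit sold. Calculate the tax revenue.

In inverse form: demand p = 131 − 0.025q, supply p = 91 + 0.2q.
Competitive equilibrium: 131 − 0.025q = 91 + 0.2q → q* = 177.7778, p* = 126.5556.
With the tax, the buyer price exceeds the seller price by 9: (131 − 0.025q) − (91 + 0.2q) = 9 → q' = 137.7778.
Tax revenue = 9 × 137.7778 = 1240.

1240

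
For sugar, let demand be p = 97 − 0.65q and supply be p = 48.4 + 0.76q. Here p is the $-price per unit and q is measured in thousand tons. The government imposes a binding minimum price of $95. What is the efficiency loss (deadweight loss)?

$694.71 thousand

Competitive equilibrium: 97 − 0.65q = 48.4 + 0.76q → q* = 34.4681, p* = 74.5957.
At the floor p = 95, quantity demanded = (97 − 95)/0.65 = 3.0769.
Sellers' marginal cost at q' = 3.0769: 48.4 + 0.76·3.0769 = 50.7384.
Δq = 34.4681 − 3.0769 = 31.3912; wedge = 95 − 50.7384 = 44.2616.
DWL = ½ × 31.3912 × 44.2616 = $694.71 thousand.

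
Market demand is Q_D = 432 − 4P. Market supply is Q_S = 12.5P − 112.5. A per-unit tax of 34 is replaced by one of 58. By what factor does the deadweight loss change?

2.910

In inverse form: demand P = 108 − 0.25Q, supply P = 9 + 0.08Q.
Competitive equilibrium: 108 − 0.25Q = 9 + 0.08Q → Q* = 300, P* = 33.
For a per-unit tax t: ΔQ = t/0.33, so DWL = ½·t·(t/0.33) = t²/0.66.
At t = 34: DWL = 1751.515. At t = 58: DWL = 5096.970.
Ratio = (58/34)² = 2.910.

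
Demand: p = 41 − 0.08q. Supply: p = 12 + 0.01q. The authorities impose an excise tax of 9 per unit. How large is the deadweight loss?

Competitive equilibrium: 41 − 0.08q = 12 + 0.01q → q* = 322.2222, p* = 15.2222.
With the tax, the buyer price exceeds the seller price by 9: (41 − 0.08q) − (12 + 0.01q) = 9 → q' = 222.2222.
Δq = 322.2222 − 222.2222 = 100; the wedge equals the tax, 9.
The triangle = ½ × 100 × 9 = 450.

450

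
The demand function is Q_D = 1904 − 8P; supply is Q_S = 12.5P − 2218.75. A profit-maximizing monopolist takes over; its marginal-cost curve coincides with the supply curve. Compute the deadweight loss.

1280.91

In inverse form: demand P = 238 − 0.125Q, supply P = 177.5 + 0.08Q.
Competitive equilibrium: 238 − 0.125Q = 177.5 + 0.08Q → Q* = 295.122, P* = 201.1098.
Marginal revenue: MR = 238 − 0.25Q. Set MR = MC: 238 − 0.25Q = 177.5 + 0.08Q → Q_m = 183.3333.
Price P_m = 238 − 0.125·183.3333 = 215.0833; MC(Q_m) = 177.5 + 0.08·183.3333 = 192.1667.
Competitive Q* = 295.122, so ΔQ = 111.7887; wedge = 215.0833 − 192.1667 = 22.9166.
Deadweight loss = ½ × 111.7887 × 22.9166 = 1280.91.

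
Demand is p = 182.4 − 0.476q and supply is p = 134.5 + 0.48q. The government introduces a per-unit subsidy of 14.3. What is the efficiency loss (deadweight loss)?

Competitive equilibrium: 182.4 − 0.476q = 134.5 + 0.48q → q* = 50.1046, p* = 158.5502.
The subsidy lowers effective supply by 14.3: p = 120.2 + 0.48q.
New quantity: 182.4 − 0.476q = 120.2 + 0.48q → q' = 65.0628.
Overproduction Δq = 65.0628 − 50.1046 = 14.9582; wedge = subsidy = 14.3.
Welfare loss = ½ × 14.9582 × 14.3 = 106.95.

106.95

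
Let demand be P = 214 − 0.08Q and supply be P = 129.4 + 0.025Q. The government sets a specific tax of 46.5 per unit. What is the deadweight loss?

10296.43

Competitive equilibrium: 214 − 0.08Q = 129.4 + 0.025Q → Q* = 805.7143, P* = 149.5429.
With the tax, the buyer price exceeds the seller price by 46.5: (214 − 0.08Q) − (129.4 + 0.025Q) = 46.5 → Q' = 362.8571.
ΔQ = 805.7143 − 362.8571 = 442.8572; the wedge equals the tax, 46.5.
Welfare loss = ½ × 442.8572 × 46.5 = 10296.43.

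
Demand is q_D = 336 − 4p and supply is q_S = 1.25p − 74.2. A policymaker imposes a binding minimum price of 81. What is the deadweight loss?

69.03

In inverse form: demand p = 84 − 0.25q, supply p = 59.36 + 0.8q.
Competitive equilibrium: 84 − 0.25q = 59.36 + 0.8q → q* = 23.4667, p* = 78.1333.
At the floor p = 81, quantity demanded = (84 − 81)/0.25 = 12.
Sellers' marginal cost at q' = 12: 59.36 + 0.8·12 = 68.96.
Δq = 23.4667 − 12 = 11.4667; wedge = 81 − 68.96 = 12.04.
DWL = ½ × 11.4667 × 12.04 = 69.03.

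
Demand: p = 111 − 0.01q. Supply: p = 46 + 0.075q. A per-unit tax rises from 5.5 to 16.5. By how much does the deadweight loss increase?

Competitive equilibrium: 111 − 0.01q = 46 + 0.075q → q* = 764.7059, p* = 103.3529.
For a per-unit tax t: Δq = t/0.085, so DWL = ½·t·(t/0.085) = t²/0.17.
At t = 5.5: DWL = 177.941. At t = 16.5: DWL = 1601.471.
Increase = 1601.471 − 177.941 = 1423.53.

1423.53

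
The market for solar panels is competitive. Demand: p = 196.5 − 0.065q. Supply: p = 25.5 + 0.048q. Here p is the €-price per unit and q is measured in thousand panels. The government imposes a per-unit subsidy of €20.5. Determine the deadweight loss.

€1859.51 thousand

Competitive equilibrium: 196.5 − 0.065q = 25.5 + 0.048q → q* = 1513.2743, p* = 98.1372.
The subsidy lowers effective supply by 20.5: p = 5 + 0.048q.
New quantity: 196.5 − 0.065q = 5 + 0.048q → q' = 1694.6903.
Overproduction Δq = 1694.6903 − 1513.2743 = 181.416; wedge = subsidy = 20.5.
Welfare loss = ½ × 181.416 × 20.5 = €1859.51 thousand.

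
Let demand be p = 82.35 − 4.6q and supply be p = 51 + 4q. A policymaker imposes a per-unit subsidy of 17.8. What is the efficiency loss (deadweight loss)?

Competitive equilibrium: 82.35 − 4.6q = 51 + 4q → q* = 3.6453, p* = 65.5814.
The subsidy lowers effective supply by 17.8: p = 33.2 + 4q.
New quantity: 82.35 − 4.6q = 33.2 + 4q → q' = 5.7151.
Overproduction Δq = 5.7151 − 3.6453 = 2.0698; wedge = subsidy = 17.8.
The triangle = ½ × 2.0698 × 17.8 = 18.42.

18.42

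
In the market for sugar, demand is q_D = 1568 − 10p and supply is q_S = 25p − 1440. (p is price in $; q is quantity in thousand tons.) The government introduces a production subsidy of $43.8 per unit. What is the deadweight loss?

In inverse form: demand p = 156.8 − 0.1q, supply p = 57.6 + 0.04q.
Competitive equilibrium: 156.8 − 0.1q = 57.6 + 0.04q → q* = 708.5714, p* = 85.9429.
The subsidy lowers effective supply by 43.8: p = 13.8 + 0.04q.
New quantity: 156.8 − 0.1q = 13.8 + 0.04q → q' = 1021.4286.
Overproduction Δq = 1021.4286 − 708.5714 = 312.8572; wedge = subsidy = 43.8.
The triangle = ½ × 312.8572 × 43.8 = $6851.57 thousand.

$6851.57 thousand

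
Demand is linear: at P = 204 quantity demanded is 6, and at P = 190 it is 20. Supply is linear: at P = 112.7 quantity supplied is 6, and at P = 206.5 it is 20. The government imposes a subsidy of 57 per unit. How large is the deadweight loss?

Demand slope = (190 − 204)/(20 − 6) = −1, so P = 210 − Q.
Supply slope = (206.5 − 112.7)/(20 − 6) = 6.7, so P = 72.5 + 6.7Q.
Competitive equilibrium: 210 − Q = 72.5 + 6.7Q → Q* = 17.8571, P* = 192.1429.
The subsidy lowers effective supply by 57: P = 15.5 + 6.7Q.
New quantity: 210 − Q = 15.5 + 6.7Q → Q' = 25.2597.
Overproduction ΔQ = 25.2597 − 17.8571 = 7.4026; wedge = subsidy = 57.
Welfare loss = ½ × 7.4026 × 57 = 210.97.

210.97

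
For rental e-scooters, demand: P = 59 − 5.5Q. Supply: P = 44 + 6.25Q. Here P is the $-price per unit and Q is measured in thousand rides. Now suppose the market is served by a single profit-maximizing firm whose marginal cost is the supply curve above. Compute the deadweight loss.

$0.97 thousand

Competitive equilibrium: 59 − 5.5Q = 44 + 6.25Q → Q* = 1.2766, P* = 51.9787.
Marginal revenue: MR = 59 − 11Q. Set MR = MC: 59 − 11Q = 44 + 6.25Q → Q_m = 0.8696.
Price P_m = 59 − 5.5·0.8696 = 54.2172; MC(Q_m) = 44 + 6.25·0.8696 = 49.435.
Competitive Q* = 1.2766, so ΔQ = 0.407; wedge = 54.2172 − 49.435 = 4.7822.
The triangle = ½ × 0.407 × 4.7822 = $0.97 thousand.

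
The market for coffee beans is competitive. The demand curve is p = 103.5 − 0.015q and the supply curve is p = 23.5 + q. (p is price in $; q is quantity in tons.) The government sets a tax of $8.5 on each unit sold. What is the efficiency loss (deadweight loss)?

Competitive equilibrium: 103.5 − 0.015q = 23.5 + q → q* = 78.8177, p* = 102.3177.
With the tax, the buyer price exceeds the seller price by 8.5: (103.5 − 0.015q) − (23.5 + q) = 8.5 → q' = 70.4433.
Δq = 78.8177 − 70.4433 = 8.3744; the wedge equals the tax, 8.5.
Welfare loss = ½ × 8.3744 × 8.5 = $35.59.

$35.59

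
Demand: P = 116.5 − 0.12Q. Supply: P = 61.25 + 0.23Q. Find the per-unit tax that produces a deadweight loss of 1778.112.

Competitive equilibrium: 116.5 − 0.12Q = 61.25 + 0.23Q → Q* = 157.8571, P* = 97.5571.
A tax t gives ΔQ = t/0.35 and wedge t, so DWL = t²/0.7.
t²/0.7 = 1778.112 → t² = 1244.6784 → t = 35.28.

35.28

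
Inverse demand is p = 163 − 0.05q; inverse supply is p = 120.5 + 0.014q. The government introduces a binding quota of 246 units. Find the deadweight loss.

5592.84

Competitive equilibrium: 163 − 0.05q = 120.5 + 0.014q → q* = 664.0625, p* = 129.7969.
At q = 246: demand price = 163 − 0.05·246 = 150.7; supply price = 120.5 + 0.014·246 = 123.944.
Δq = 664.0625 − 246 = 418.0625; wedge = 150.7 − 123.944 = 26.756.
The triangle = ½ × 418.0625 × 26.756 = 5592.84.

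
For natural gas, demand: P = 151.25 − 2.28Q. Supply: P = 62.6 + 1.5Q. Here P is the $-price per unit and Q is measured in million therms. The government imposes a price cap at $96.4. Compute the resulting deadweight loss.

$1.60 million

Competitive equilibrium: 151.25 − 2.28Q = 62.6 + 1.5Q → Q* = 23.4524, P* = 97.7786.
At the ceiling P = 96.4, quantity supplied = (96.4 − 62.6)/1.5 = 22.5333.
Willingness to pay at Q' = 22.5333: 151.25 − 2.28·22.5333 = 99.8741.
ΔQ = 23.4524 − 22.5333 = 0.9191; wedge = 99.8741 − 96.4 = 3.4741.
DWL = ½ × 0.9191 × 3.4741 = $1.60 million.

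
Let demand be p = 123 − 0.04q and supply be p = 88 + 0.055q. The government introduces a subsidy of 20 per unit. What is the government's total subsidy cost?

11578.95

Competitive equilibrium: 123 − 0.04q = 88 + 0.055q → q* = 368.4211, p* = 108.2632.
The subsidy lowers effective supply by 20: p = 68 + 0.055q.
New quantity: 123 − 0.04q = 68 + 0.055q → q' = 578.9474.
Total subsidy cost = 20 × 578.9474 = 11578.95.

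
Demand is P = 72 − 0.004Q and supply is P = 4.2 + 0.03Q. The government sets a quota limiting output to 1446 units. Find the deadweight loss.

5107.36

Competitive equilibrium: 72 − 0.004Q = 4.2 + 0.03Q → Q* = 1994.1176, P* = 64.0235.
At Q = 1446: demand price = 72 − 0.004·1446 = 66.216; supply price = 4.2 + 0.03·1446 = 47.58.
ΔQ = 1994.1176 − 1446 = 548.1176; wedge = 66.216 − 47.58 = 18.636.
The triangle = ½ × 548.1176 × 18.636 = 5107.36.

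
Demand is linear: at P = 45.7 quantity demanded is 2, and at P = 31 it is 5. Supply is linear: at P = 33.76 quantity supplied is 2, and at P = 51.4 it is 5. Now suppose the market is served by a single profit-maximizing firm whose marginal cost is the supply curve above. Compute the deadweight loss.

5.08

Demand slope = (31 − 45.7)/(5 − 2) = −4.9, so P = 55.5 − 4.9Q.
Supply slope = (51.4 − 33.76)/(5 − 2) = 5.88, so P = 22 + 5.88Q.
Competitive equilibrium: 55.5 − 4.9Q = 22 + 5.88Q → Q* = 3.1076, P* = 40.2727.
Marginal revenue: MR = 55.5 − 9.8Q. Set MR = MC: 55.5 − 9.8Q = 22 + 5.88Q → Q_m = 2.1365.
Price P_m = 55.5 − 4.9·2.1365 = 45.0312; MC(Q_m) = 22 + 5.88·2.1365 = 34.5626.
Competitive Q* = 3.1076, so ΔQ = 0.9711; wedge = 45.0312 − 34.5626 = 10.4686.
The triangle = ½ × 0.9711 × 10.4686 = 5.08.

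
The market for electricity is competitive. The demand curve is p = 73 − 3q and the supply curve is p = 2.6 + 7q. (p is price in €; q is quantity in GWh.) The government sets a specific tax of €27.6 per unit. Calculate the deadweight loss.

€38.088

Competitive equilibrium: 73 − 3q = 2.6 + 7q → q* = 7.04, p* = 51.88.
With the tax, the buyer price exceeds the seller price by 27.6: (73 − 3q) − (2.6 + 7q) = 27.6 → q' = 4.28.
Δq = 7.04 − 4.28 = 2.76; the wedge equals the tax, 27.6.
The triangle = ½ × 2.76 × 27.6 = €38.088.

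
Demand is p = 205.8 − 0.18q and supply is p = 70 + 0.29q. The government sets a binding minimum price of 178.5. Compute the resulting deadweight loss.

Competitive equilibrium: 205.8 − 0.18q = 70 + 0.29q → q* = 288.9362, p* = 153.7915.
At the floor p = 178.5, quantity demanded = (205.8 − 178.5)/0.18 = 151.6667.
Sellers' marginal cost at q' = 151.6667: 70 + 0.29·151.6667 = 113.9833.
Δq = 288.9362 − 151.6667 = 137.2695; wedge = 178.5 − 113.9833 = 64.5167.
Welfare loss = ½ × 137.2695 × 64.5167 = 4428.09.

4428.09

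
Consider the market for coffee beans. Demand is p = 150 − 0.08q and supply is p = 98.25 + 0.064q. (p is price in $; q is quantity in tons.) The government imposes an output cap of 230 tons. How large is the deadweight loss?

$1205.13

Competitive equilibrium: 150 − 0.08q = 98.25 + 0.064q → q* = 359.375, p* = 121.25.
At q = 230: demand price = 150 − 0.08·230 = 131.6; supply price = 98.25 + 0.064·230 = 112.97.
Δq = 359.375 − 230 = 129.375; wedge = 131.6 − 112.97 = 18.63.
DWL = ½ × 129.375 × 18.63 = $1205.13.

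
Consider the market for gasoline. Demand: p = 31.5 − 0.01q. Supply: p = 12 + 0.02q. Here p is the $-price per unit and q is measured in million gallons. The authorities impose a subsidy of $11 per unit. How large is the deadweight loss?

Competitive equilibrium: 31.5 − 0.01q = 12 + 0.02q → q* = 650, p* = 25.
The subsidy lowers effective supply by 11: p = 1 + 0.02q.
New quantity: 31.5 − 0.01q = 1 + 0.02q → q' = 1016.6667.
Overproduction Δq = 1016.6667 − 650 = 366.6667; wedge = subsidy = 11.
Welfare loss = ½ × 366.6667 × 11 = $2016.67 million.

$2016.67 million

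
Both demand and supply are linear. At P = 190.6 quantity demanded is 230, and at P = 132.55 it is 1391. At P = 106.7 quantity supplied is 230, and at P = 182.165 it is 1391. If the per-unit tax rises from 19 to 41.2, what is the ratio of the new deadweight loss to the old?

Demand slope = (132.55 − 190.6)/(1391 − 230) = −0.05, so P = 202.1 − 0.05Q.
Supply slope = (182.165 − 106.7)/(1391 − 230) = 0.065, so P = 91.75 + 0.065Q.
Competitive equilibrium: 202.1 − 0.05Q = 91.75 + 0.065Q → Q* = 959.5652, P* = 154.1217.
For a per-unit tax t: ΔQ = t/0.115, so DWL = ½·t·(t/0.115) = t²/0.23.
At t = 19: DWL = 1569.565. At t = 41.2: DWL = 7380.174.
Ratio = (41.2/19)² = 4.702.

4.702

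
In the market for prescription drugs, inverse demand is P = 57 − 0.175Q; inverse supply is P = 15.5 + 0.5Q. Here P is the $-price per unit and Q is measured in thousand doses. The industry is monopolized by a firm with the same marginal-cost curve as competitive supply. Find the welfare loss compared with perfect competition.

Competitive equilibrium: 57 − 0.175Q = 15.5 + 0.5Q → Q* = 61.4815, P* = 46.2407.
Marginal revenue: MR = 57 − 0.35Q. Set MR = MC: 57 − 0.35Q = 15.5 + 0.5Q → Q_m = 48.8235.
Price P_m = 57 − 0.175·48.8235 = 48.4559; MC(Q_m) = 15.5 + 0.5·48.8235 = 39.9118.
Competitive Q* = 61.4815, so ΔQ = 12.658; wedge = 48.4559 − 39.9118 = 8.5441.
The triangle = ½ × 12.658 × 8.5441 = $54.08 thousand.

$54.08 thousand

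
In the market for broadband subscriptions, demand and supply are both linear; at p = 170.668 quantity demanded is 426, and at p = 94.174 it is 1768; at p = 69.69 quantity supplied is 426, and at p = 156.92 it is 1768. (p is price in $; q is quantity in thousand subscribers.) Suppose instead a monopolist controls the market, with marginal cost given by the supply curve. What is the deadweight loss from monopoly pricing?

$9721.94 thousand

Demand slope = (94.174 − 170.668)/(1768 − 426) = −0.057, so p = 194.95 − 0.057q.
Supply slope = (156.92 − 69.69)/(1768 − 426) = 0.065, so p = 42 + 0.065q.
Competitive equilibrium: 194.95 − 0.057q = 42 + 0.065q → q* = 1253.68852, p* = 123.48975.
Marginal revenue: MR = 194.95 − 0.114q. Set MR = MC: 194.95 − 0.114q = 42 + 0.065q → q_m = 854.46927.
Price p_m = 194.95 − 0.057·854.46927 = 146.24525; MC(q_m) = 42 + 0.065·854.46927 = 97.5405.
Competitive q* = 1253.68852, so Δq = 399.21925; wedge = 146.24525 − 97.5405 = 48.70475.
The triangle = ½ × 399.21925 × 48.70475 = $9721.94 thousand.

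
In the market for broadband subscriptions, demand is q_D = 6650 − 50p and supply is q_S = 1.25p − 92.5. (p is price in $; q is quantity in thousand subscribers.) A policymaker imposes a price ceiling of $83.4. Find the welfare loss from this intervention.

In inverse form: demand p = 133 − 0.02q, supply p = 74 + 0.8q.
Competitive equilibrium: 133 − 0.02q = 74 + 0.8q → q* = 71.9512, p* = 131.561.
At the ceiling p = 83.4, quantity supplied = (83.4 − 74)/0.8 = 11.75.
Willingness to pay at q' = 11.75: 133 − 0.02·11.75 = 132.765.
Δq = 71.9512 − 11.75 = 60.2012; wedge = 132.765 − 83.4 = 49.365.
Welfare loss = ½ × 60.2012 × 49.365 = $1485.92 thousand.

$1485.92 thousand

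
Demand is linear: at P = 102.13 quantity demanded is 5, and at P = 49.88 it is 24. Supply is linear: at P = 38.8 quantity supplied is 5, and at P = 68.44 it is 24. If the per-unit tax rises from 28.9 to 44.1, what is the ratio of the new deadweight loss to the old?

Demand slope = (49.88 − 102.13)/(24 − 5) = −2.75, so P = 115.88 − 2.75Q.
Supply slope = (68.44 − 38.8)/(24 − 5) = 1.56, so P = 31 + 1.56Q.
Competitive equilibrium: 115.88 − 2.75Q = 31 + 1.56Q → Q* = 19.6937, P* = 61.7222.
For a per-unit tax t: ΔQ = t/4.31, so DWL = ½·t·(t/4.31) = t²/8.62.
At t = 28.9: DWL = 96.892. At t = 44.1: DWL = 225.616.
Ratio = (44.1/28.9)² = 2.329.

2.329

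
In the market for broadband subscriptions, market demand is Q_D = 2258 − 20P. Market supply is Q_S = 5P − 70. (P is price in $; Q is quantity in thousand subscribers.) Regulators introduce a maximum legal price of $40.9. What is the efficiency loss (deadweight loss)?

In inverse form: demand P = 112.9 − 0.05Q, supply P = 14 + 0.2Q.
Competitive equilibrium: 112.9 − 0.05Q = 14 + 0.2Q → Q* = 395.6, P* = 93.12.
At the ceiling P = 40.9, quantity supplied = (40.9 − 14)/0.2 = 134.5.
Willingness to pay at Q' = 134.5: 112.9 − 0.05·134.5 = 106.175.
ΔQ = 395.6 − 134.5 = 261.1; wedge = 106.175 − 40.9 = 65.275.
The triangle = ½ × 261.1 × 65.275 = $8521.65 thousand.

$8521.65 thousand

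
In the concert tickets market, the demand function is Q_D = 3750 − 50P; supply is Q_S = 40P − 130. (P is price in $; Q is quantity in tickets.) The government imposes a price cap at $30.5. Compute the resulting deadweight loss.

In inverse form: demand P = 75 − 0.02Q, supply P = 3.25 + 0.025Q.
Competitive equilibrium: 75 − 0.02Q = 3.25 + 0.025Q → Q* = 1594.4444, P* = 43.1111.
At the ceiling P = 30.5, quantity supplied = (30.5 − 3.25)/0.025 = 1090.
Willingness to pay at Q' = 1090: 75 − 0.02·1090 = 53.2.
ΔQ = 1594.4444 − 1090 = 504.4444; wedge = 53.2 − 30.5 = 22.7.
Welfare loss = ½ × 504.4444 × 22.7 = $5725.44.

$5725.44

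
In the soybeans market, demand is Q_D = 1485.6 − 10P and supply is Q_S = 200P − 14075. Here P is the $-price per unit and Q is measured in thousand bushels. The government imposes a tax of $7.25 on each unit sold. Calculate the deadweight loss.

In inverse form: demand P = 148.56 − 0.1Q, supply P = 70.375 + 0.005Q.
Competitive equilibrium: 148.56 − 0.1Q = 70.375 + 0.005Q → Q* = 744.619, P* = 74.0981.
With the tax, the buyer price exceeds the seller price by 7.25: (148.56 − 0.1Q) − (70.375 + 0.005Q) = 7.25 → Q' = 675.5714.
ΔQ = 744.619 − 675.5714 = 69.0476; the wedge equals the tax, 7.25.
Deadweight loss = ½ × 69.0476 × 7.25 = $250.30 thousand.

$250.30 thousand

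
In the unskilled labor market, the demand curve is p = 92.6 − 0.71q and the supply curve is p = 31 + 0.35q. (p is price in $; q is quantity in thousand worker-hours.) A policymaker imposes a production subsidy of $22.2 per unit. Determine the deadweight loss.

Competitive equilibrium: 92.6 − 0.71q = 31 + 0.35q → q* = 58.1132, p* = 51.3396.
The subsidy lowers effective supply by 22.2: p = 8.8 + 0.35q.
New quantity: 92.6 − 0.71q = 8.8 + 0.35q → q' = 79.0566.
Overproduction Δq = 79.0566 − 58.1132 = 20.9434; wedge = subsidy = 22.2.
Deadweight loss = ½ × 20.9434 × 22.2 = $232.47 thousand.

$232.47 thousand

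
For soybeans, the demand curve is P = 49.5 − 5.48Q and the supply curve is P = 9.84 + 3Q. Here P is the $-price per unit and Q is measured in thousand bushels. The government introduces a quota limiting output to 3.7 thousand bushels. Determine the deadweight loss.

$4.05 thousand

Competitive equilibrium: 49.5 − 5.48Q = 9.84 + 3Q → Q* = 4.6769, P* = 23.8707.
At Q = 3.7: demand price = 49.5 − 5.48·3.7 = 29.224; supply price = 9.84 + 3·3.7 = 20.94.
ΔQ = 4.6769 − 3.7 = 0.9769; wedge = 29.224 − 20.94 = 8.284.
The triangle = ½ × 0.9769 × 8.284 = $4.05 thousand.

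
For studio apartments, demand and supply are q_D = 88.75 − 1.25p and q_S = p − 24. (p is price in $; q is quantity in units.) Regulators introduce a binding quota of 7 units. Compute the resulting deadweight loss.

$328.71

In inverse form: demand p = 71 − 0.8q, supply p = 24 + q.
Competitive equilibrium: 71 − 0.8q = 24 + q → q* = 26.1111, p* = 50.1111.
At q = 7: demand price = 71 − 0.8·7 = 65.4; supply price = 24 + 1·7 = 31.
Δq = 26.1111 − 7 = 19.1111; wedge = 65.4 − 31 = 34.4.
DWL = ½ × 19.1111 × 34.4 = $328.71.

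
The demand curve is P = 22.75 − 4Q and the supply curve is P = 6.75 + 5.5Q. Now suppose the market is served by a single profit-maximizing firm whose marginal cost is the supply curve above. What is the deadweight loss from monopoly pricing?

Competitive equilibrium: 22.75 − 4Q = 6.75 + 5.5Q → Q* = 1.6842, P* = 16.0132.
Marginal revenue: MR = 22.75 − 8Q. Set MR = MC: 22.75 − 8Q = 6.75 + 5.5Q → Q_m = 1.1852.
Price P_m = 22.75 − 4·1.1852 = 18.0092; MC(Q_m) = 6.75 + 5.5·1.1852 = 13.2686.
Competitive Q* = 1.6842, so ΔQ = 0.499; wedge = 18.0092 − 13.2686 = 4.7406.
The triangle = ½ × 0.499 × 4.7406 = 1.18.

1.18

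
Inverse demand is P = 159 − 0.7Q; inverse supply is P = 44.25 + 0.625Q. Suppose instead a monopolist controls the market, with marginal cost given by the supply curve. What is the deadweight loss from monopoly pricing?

Competitive equilibrium: 159 − 0.7Q = 44.25 + 0.625Q → Q* = 86.6038, P* = 98.3774.
Marginal revenue: MR = 159 − 1.4Q. Set MR = MC: 159 − 1.4Q = 44.25 + 0.625Q → Q_m = 56.6667.
Price P_m = 159 − 0.7·56.6667 = 119.3333; MC(Q_m) = 44.25 + 0.625·56.6667 = 79.6667.
Competitive Q* = 86.6038, so ΔQ = 29.9371; wedge = 119.3333 − 79.6667 = 39.6666.
Welfare loss = ½ × 29.9371 × 39.6666 = 593.75.

593.75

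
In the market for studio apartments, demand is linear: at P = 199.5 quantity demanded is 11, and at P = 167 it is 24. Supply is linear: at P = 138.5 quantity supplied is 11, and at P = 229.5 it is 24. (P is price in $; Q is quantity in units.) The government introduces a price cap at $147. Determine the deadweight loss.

Demand slope = (167 − 199.5)/(24 − 11) = −2.5, so P = 227 − 2.5Q.
Supply slope = (229.5 − 138.5)/(24 − 11) = 7, so P = 61.5 + 7Q.
Competitive equilibrium: 227 − 2.5Q = 61.5 + 7Q → Q* = 17.42105, P* = 183.44737.
At the ceiling P = 147, quantity supplied = (147 − 61.5)/7 = 12.21429.
Willingness to pay at Q' = 12.21429: 227 − 2.5·12.21429 = 196.46428.
ΔQ = 17.42105 − 12.21429 = 5.20676; wedge = 196.46428 − 147 = 49.46428.
The triangle = ½ × 5.20676 × 49.46428 = $128.77.

$128.77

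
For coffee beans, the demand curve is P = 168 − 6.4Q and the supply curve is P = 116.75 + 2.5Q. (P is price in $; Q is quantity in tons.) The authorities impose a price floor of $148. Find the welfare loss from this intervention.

Competitive equilibrium: 168 − 6.4Q = 116.75 + 2.5Q → Q* = 5.7584, P* = 131.1461.
At the floor P = 148, quantity demanded = (168 − 148)/6.4 = 3.125.
Sellers' marginal cost at Q' = 3.125: 116.75 + 2.5·3.125 = 124.5625.
ΔQ = 5.7584 − 3.125 = 2.6334; wedge = 148 − 124.5625 = 23.4375.
The triangle = ½ × 2.6334 × 23.4375 = $30.86.

$30.86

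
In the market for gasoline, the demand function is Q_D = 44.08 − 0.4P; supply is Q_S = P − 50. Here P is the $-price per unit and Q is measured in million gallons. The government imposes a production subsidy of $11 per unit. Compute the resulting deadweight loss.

$17.29 million

In inverse form: demand P = 110.2 − 2.5Q, supply P = 50 + Q.
Competitive equilibrium: 110.2 − 2.5Q = 50 + Q → Q* = 17.2, P* = 67.2.
The subsidy lowers effective supply by 11: P = 39 + Q.
New quantity: 110.2 − 2.5Q = 39 + Q → Q' = 20.3429.
Overproduction ΔQ = 20.3429 − 17.2 = 3.1429; wedge = subsidy = 11.
The triangle = ½ × 3.1429 × 11 = $17.29 million.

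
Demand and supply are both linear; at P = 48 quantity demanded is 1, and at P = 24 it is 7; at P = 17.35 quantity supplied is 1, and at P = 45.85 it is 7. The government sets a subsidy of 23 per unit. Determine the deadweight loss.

30.23

Demand slope = (24 − 48)/(7 − 1) = −4, so P = 52 − 4Q.
Supply slope = (45.85 − 17.35)/(7 − 1) = 4.75, so P = 12.6 + 4.75Q.
Competitive equilibrium: 52 − 4Q = 12.6 + 4.75Q → Q* = 4.5029, P* = 33.9886.
The subsidy lowers effective supply by 23: P = 4.75Q − 10.4.
New quantity: 52 − 4Q = 4.75Q − 10.4 → Q' = 7.1314.
Overproduction ΔQ = 7.1314 − 4.5029 = 2.6285; wedge = subsidy = 23.
Deadweight loss = ½ × 2.6285 × 23 = 30.23.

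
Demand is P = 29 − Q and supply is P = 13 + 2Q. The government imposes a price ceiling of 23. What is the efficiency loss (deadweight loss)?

Competitive equilibrium: 29 − Q = 13 + 2Q → Q* = 5.3333, P* = 23.6667.
At the ceiling P = 23, quantity supplied = (23 − 13)/2 = 5.
Willingness to pay at Q' = 5: 29 − 1·5 = 24.
ΔQ = 5.3333 − 5 = 0.3333; wedge = 24 − 23 = 1.
Welfare loss = ½ × 0.3333 × 1 = 0.17.

0.17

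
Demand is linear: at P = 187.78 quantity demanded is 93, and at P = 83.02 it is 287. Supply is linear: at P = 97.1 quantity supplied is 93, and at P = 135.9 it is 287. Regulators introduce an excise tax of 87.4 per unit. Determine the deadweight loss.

5161.32

Demand slope = (83.02 − 187.78)/(287 − 93) = −0.54, so P = 238 − 0.54Q.
Supply slope = (135.9 − 97.1)/(287 − 93) = 0.2, so P = 78.5 + 0.2Q.
Competitive equilibrium: 238 − 0.54Q = 78.5 + 0.2Q → Q* = 215.5405, P* = 121.6081.
With the tax, the buyer price exceeds the seller price by 87.4: (238 − 0.54Q) − (78.5 + 0.2Q) = 87.4 → Q' = 97.4324.
ΔQ = 215.5405 − 97.4324 = 118.1081; the wedge equals the tax, 87.4.
The triangle = ½ × 118.1081 × 87.4 = 5161.32.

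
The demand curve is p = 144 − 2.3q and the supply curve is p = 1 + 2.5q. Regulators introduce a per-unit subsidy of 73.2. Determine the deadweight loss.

Competitive equilibrium: 144 − 2.3q = 1 + 2.5q → q* = 29.7917, p* = 75.4792.
The subsidy lowers effective supply by 73.2: p = 2.5q − 72.2.
New quantity: 144 − 2.3q = 2.5q − 72.2 → q' = 45.0417.
Overproduction Δq = 45.0417 − 29.7917 = 15.25; wedge = subsidy = 73.2.
Welfare loss = ½ × 15.25 × 73.2 = 558.15.

558.15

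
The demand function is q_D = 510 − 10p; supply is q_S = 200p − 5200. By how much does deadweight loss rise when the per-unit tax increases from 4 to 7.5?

191.67

In inverse form: demand p = 51 − 0.1q, supply p = 26 + 0.005q.
Competitive equilibrium: 51 − 0.1q = 26 + 0.005q → q* = 238.0952, p* = 27.1905.
For a per-unit tax t: Δq = t/0.105, so DWL = ½·t·(t/0.105) = t²/0.21.
At t = 4: DWL = 76.19. At t = 7.5: DWL = 267.857.
Increase = 267.857 − 76.19 = 191.67.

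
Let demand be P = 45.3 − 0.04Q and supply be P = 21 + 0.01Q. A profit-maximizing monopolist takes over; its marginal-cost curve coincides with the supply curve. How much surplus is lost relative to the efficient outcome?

Competitive equilibrium: 45.3 − 0.04Q = 21 + 0.01Q → Q* = 486, P* = 25.86.
Marginal revenue: MR = 45.3 − 0.08Q. Set MR = MC: 45.3 − 0.08Q = 21 + 0.01Q → Q_m = 270.
Price P_m = 45.3 − 0.04·270 = 34.5; MC(Q_m) = 21 + 0.01·270 = 23.7.
Competitive Q* = 486, so ΔQ = 216; wedge = 34.5 − 23.7 = 10.8.
Deadweight loss = ½ × 216 × 10.8 = 1166.40.

1166.40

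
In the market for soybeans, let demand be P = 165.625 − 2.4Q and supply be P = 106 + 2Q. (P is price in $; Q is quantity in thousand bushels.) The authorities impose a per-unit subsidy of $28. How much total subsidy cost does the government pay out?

Competitive equilibrium: 165.625 − 2.4Q = 106 + 2Q → Q* = 13.5511, P* = 133.1023.
The subsidy lowers effective supply by 28: P = 78 + 2Q.
New quantity: 165.625 − 2.4Q = 78 + 2Q → Q' = 19.9148.
Total subsidy cost = 28 × 19.9148 = $557.61 thousand.

$557.61 thousand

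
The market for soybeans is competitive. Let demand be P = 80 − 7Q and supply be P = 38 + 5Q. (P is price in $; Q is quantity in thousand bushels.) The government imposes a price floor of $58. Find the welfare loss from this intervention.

$0.77 thousand

Competitive equilibrium: 80 − 7Q = 38 + 5Q → Q* = 3.5, P* = 55.5.
At the floor P = 58, quantity demanded = (80 − 58)/7 = 3.1429.
Sellers' marginal cost at Q' = 3.1429: 38 + 5·3.1429 = 53.7145.
ΔQ = 3.5 − 3.1429 = 0.3571; wedge = 58 − 53.7145 = 4.2855.
The triangle = ½ × 0.3571 × 4.2855 = $0.77 thousand.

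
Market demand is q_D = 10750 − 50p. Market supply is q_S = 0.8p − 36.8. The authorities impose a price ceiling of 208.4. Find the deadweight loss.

In inverse form: demand p = 215 − 0.02q, supply p = 46 + 1.25q.
Competitive equilibrium: 215 − 0.02q = 46 + 1.25q → q* = 133.0709, p* = 212.3386.
At the ceiling p = 208.4, quantity supplied = (208.4 − 46)/1.25 = 129.92.
Willingness to pay at q' = 129.92: 215 − 0.02·129.92 = 212.4016.
Δq = 133.0709 − 129.92 = 3.1509; wedge = 212.4016 − 208.4 = 4.0016.
Welfare loss = ½ × 3.1509 × 4.0016 = 6.30.

6.30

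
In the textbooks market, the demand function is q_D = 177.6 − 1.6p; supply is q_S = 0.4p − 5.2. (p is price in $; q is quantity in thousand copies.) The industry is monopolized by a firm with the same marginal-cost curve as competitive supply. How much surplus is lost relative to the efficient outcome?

$42.68 thousand

In inverse form: demand p = 111 − 0.625q, supply p = 13 + 2.5q.
Competitive equilibrium: 111 − 0.625q = 13 + 2.5q → q* = 31.36, p* = 91.4.
Marginal revenue: MR = 111 − 1.25q. Set MR = MC: 111 − 1.25q = 13 + 2.5q → q_m = 26.1333.
Price p_m = 111 − 0.625·26.1333 = 94.6667; MC(q_m) = 13 + 2.5·26.1333 = 78.3333.
Competitive q* = 31.36, so Δq = 5.2267; wedge = 94.6667 − 78.3333 = 16.3334.
The triangle = ½ × 5.2267 × 16.3334 = $42.68 thousand.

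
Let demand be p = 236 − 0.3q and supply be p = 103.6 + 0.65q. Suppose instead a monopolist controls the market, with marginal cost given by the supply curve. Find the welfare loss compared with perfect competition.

Competitive equilibrium: 236 − 0.3q = 103.6 + 0.65q → q* = 139.3684, p* = 194.1895.
Marginal revenue: MR = 236 − 0.6q. Set MR = MC: 236 − 0.6q = 103.6 + 0.65q → q_m = 105.92.
Price p_m = 236 − 0.3·105.92 = 204.224; MC(q_m) = 103.6 + 0.65·105.92 = 172.448.
Competitive q* = 139.3684, so Δq = 33.4484; wedge = 204.224 − 172.448 = 31.776.
The triangle = ½ × 33.4484 × 31.776 = 531.43.

531.43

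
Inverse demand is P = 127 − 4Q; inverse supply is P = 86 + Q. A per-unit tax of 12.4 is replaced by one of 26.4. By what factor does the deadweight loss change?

Competitive equilibrium: 127 − 4Q = 86 + Q → Q* = 8.2, P* = 94.2.
For a per-unit tax t: ΔQ = t/5, so DWL = ½·t·(t/5) = t²/10.
At t = 12.4: DWL = 15.376. At t = 26.4: DWL = 69.696.
Ratio = (26.4/12.4)² = 4.533.

4.533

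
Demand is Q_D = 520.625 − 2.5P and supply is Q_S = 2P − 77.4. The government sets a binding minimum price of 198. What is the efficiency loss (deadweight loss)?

In inverse form: demand P = 208.25 − 0.4Q, supply P = 38.7 + 0.5Q.
Competitive equilibrium: 208.25 − 0.4Q = 38.7 + 0.5Q → Q* = 188.3889, P* = 132.8944.
At the floor P = 198, quantity demanded = (208.25 − 198)/0.4 = 25.625.
Sellers' marginal cost at Q' = 25.625: 38.7 + 0.5·25.625 = 51.5125.
ΔQ = 188.3889 − 25.625 = 162.7639; wedge = 198 − 51.5125 = 146.4875.
Welfare loss = ½ × 162.7639 × 146.4875 = 11921.44.

11921.44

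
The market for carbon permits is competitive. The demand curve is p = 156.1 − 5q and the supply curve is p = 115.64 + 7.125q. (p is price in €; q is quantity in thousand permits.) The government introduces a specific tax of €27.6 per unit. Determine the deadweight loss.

Competitive equilibrium: 156.1 − 5q = 115.64 + 7.125q → q* = 3.3369, p* = 139.4155.
With the tax, the buyer price exceeds the seller price by 27.6: (156.1 − 5q) − (115.64 + 7.125q) = 27.6 → q' = 1.0606.
Δq = 3.3369 − 1.0606 = 2.2763; the wedge equals the tax, 27.6.
Welfare loss = ½ × 2.2763 × 27.6 = €31.41 thousand.

€31.41 thousand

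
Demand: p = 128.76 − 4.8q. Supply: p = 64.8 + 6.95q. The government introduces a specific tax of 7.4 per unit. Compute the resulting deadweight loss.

Competitive equilibrium: 128.76 − 4.8q = 64.8 + 6.95q → q* = 5.4434, p* = 102.6317.
With the tax, the buyer price exceeds the seller price by 7.4: (128.76 − 4.8q) − (64.8 + 6.95q) = 7.4 → q' = 4.8136.
Δq = 5.4434 − 4.8136 = 0.6298; the wedge equals the tax, 7.4.
The triangle = ½ × 0.6298 × 7.4 = 2.33.

2.33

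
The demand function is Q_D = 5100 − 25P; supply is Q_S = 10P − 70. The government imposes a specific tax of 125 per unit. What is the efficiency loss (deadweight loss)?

In inverse form: demand P = 204 − 0.04Q, supply P = 7 + 0.1Q.
Competitive equilibrium: 204 − 0.04Q = 7 + 0.1Q → Q* = 1407.14286, P* = 147.71429.
With the tax, the buyer price exceeds the seller price by 125: (204 − 0.04Q) − (7 + 0.1Q) = 125 → Q' = 514.28571.
ΔQ = 1407.14286 − 514.28571 = 892.85715; the wedge equals the tax, 125.
DWL = ½ × 892.85715 × 125 = 55803.57.

55803.57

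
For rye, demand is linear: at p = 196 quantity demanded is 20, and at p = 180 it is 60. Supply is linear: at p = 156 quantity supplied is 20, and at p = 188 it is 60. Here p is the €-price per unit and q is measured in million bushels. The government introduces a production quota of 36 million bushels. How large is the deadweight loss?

Demand slope = (180 − 196)/(60 − 20) = −0.4, so p = 204 − 0.4q.
Supply slope = (188 − 156)/(60 − 20) = 0.8, so p = 140 + 0.8q.
Competitive equilibrium: 204 − 0.4q = 140 + 0.8q → q* = 53.3333, p* = 182.6667.
At q = 36: demand price = 204 − 0.4·36 = 189.6; supply price = 140 + 0.8·36 = 168.8.
Δq = 53.3333 − 36 = 17.3333; wedge = 189.6 − 168.8 = 20.8.
Deadweight loss = ½ × 17.3333 × 20.8 = €180.27 million.

€180.27 million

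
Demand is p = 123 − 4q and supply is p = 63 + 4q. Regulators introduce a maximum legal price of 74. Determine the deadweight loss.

Competitive equilibrium: 123 − 4q = 63 + 4q → q* = 7.5, p* = 93.
At the ceiling p = 74, quantity supplied = (74 − 63)/4 = 2.75.
Willingness to pay at q' = 2.75: 123 − 4·2.75 = 112.
Δq = 7.5 − 2.75 = 4.75; wedge = 112 − 74 = 38.
Deadweight loss = ½ × 4.75 × 38 = 90.25.

90.25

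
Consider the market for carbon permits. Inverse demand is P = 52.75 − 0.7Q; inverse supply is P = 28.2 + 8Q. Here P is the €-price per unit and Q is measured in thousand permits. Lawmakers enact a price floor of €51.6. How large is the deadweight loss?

Competitive equilibrium: 52.75 − 0.7Q = 28.2 + 8Q → Q* = 2.8218, P* = 50.7747.
At the floor P = 51.6, quantity demanded = (52.75 − 51.6)/0.7 = 1.6429.
Sellers' marginal cost at Q' = 1.6429: 28.2 + 8·1.6429 = 41.3432.
ΔQ = 2.8218 − 1.6429 = 1.1789; wedge = 51.6 − 41.3432 = 10.2568.
DWL = ½ × 1.1789 × 10.2568 = €6.05 thousand.

€6.05 thousand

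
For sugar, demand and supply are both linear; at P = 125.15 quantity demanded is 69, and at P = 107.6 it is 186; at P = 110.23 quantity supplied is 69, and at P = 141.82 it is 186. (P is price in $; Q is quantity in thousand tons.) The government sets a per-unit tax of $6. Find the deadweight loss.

$42.86 thousand

Demand slope = (107.6 − 125.15)/(186 − 69) = −0.15, so P = 135.5 − 0.15Q.
Supply slope = (141.82 − 110.23)/(186 − 69) = 0.27, so P = 91.6 + 0.27Q.
Competitive equilibrium: 135.5 − 0.15Q = 91.6 + 0.27Q → Q* = 104.5238, P* = 119.8214.
With the tax, the buyer price exceeds the seller price by 6: (135.5 − 0.15Q) − (91.6 + 0.27Q) = 6 → Q' = 90.2381.
ΔQ = 104.5238 − 90.2381 = 14.2857; the wedge equals the tax, 6.
Welfare loss = ½ × 14.2857 × 6 = $42.86 thousand.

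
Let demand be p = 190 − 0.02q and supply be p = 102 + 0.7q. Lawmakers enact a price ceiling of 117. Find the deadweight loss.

3657.37

Competitive equilibrium: 190 − 0.02q = 102 + 0.7q → q* = 122.2222, p* = 187.5556.
At the ceiling p = 117, quantity supplied = (117 − 102)/0.7 = 21.4286.
Willingness to pay at q' = 21.4286: 190 − 0.02·21.4286 = 189.5714.
Δq = 122.2222 − 21.4286 = 100.7936; wedge = 189.5714 − 117 = 72.5714.
Deadweight loss = ½ × 100.7936 × 72.5714 = 3657.37.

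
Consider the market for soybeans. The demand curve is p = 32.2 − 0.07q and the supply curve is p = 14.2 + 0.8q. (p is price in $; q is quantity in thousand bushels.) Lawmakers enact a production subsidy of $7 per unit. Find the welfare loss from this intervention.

Competitive equilibrium: 32.2 − 0.07q = 14.2 + 0.8q → q* = 20.6897, p* = 30.7517.
The subsidy lowers effective supply by 7: p = 7.2 + 0.8q.
New quantity: 32.2 − 0.07q = 7.2 + 0.8q → q' = 28.7356.
Overproduction Δq = 28.7356 − 20.6897 = 8.0459; wedge = subsidy = 7.
The triangle = ½ × 8.0459 × 7 = $28.16 thousand.

$28.16 thousand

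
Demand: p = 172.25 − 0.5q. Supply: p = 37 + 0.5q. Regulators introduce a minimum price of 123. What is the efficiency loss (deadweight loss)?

675.28

Competitive equilibrium: 172.25 − 0.5q = 37 + 0.5q → q* = 135.25, p* = 104.625.
At the floor p = 123, quantity demanded = (172.25 − 123)/0.5 = 98.5.
Sellers' marginal cost at q' = 98.5: 37 + 0.5·98.5 = 86.25.
Δq = 135.25 − 98.5 = 36.75; wedge = 123 − 86.25 = 36.75.
The triangle = ½ × 36.75 × 36.75 = 675.28.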